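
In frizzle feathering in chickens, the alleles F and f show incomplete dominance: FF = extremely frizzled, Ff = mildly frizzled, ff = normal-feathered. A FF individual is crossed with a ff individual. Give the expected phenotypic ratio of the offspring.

Punnett square for FF × ff:
Offspring genotypes: 4 Ff
Phenotype counts: 4 mildly frizzled
Ratio: all mildly frizzled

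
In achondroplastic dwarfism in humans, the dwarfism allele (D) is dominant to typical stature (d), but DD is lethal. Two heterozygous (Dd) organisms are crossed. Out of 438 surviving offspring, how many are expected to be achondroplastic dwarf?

Cross: Dd × Dd
Punnett square offspring (before lethality): 1 DD, 2 Dd, 1 dd
The DD genotype is lethal (embryos die); surviving offspring: 2 Dd, 1 dd
achondroplastic dwarf: 2 out of 3 → fraction 2/3
Expected count = 2/3 × 438 = 292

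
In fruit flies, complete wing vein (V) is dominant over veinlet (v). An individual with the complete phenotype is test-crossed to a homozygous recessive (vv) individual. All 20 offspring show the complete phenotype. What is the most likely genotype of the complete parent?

Test cross: ? × vv
All offspring are complete.
If the unknown parent were heterozygous (Vv), about half of 20 offspring would be veinlet; none are. The unknown parent is most likely homozygous dominant (VV).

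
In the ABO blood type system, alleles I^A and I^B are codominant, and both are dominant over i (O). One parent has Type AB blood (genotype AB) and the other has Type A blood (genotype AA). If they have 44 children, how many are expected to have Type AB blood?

Cross: AB × AA
Possible offspring genotypes: 2 AA, 2 AB
Blood type counts: 2 Type A, 2 Type AB
Probability of Type AB: 2/4 = 1/2
Expected count = 1/2 × 44 = 22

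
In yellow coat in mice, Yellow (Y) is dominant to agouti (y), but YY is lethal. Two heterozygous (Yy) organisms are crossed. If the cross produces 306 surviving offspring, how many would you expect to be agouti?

Cross: Yy × Yy
Punnett square offspring (before lethality): 1 YY, 2 Yy, 1 yy
The YY genotype is lethal (embryos die); surviving offspring: 2 Yy, 1 yy
agouti: 1 out of 3 → fraction 1/3
Expected count = 1/3 × 306 = 102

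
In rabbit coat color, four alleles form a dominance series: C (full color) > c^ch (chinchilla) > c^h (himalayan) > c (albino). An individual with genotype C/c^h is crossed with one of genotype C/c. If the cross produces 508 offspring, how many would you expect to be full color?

Cross: C/c^h × C/c
Allele dominance: C > c^ch > c^h > c
Offspring genotypes: 1 C/C, 1 C/c, 1 C/c^h, 1 c^h/c
Phenotype counts: 3 full color, 1 himalayan
full color: 3 out of 4 → fraction 3/4
Expected count = 3/4 × 508 = 381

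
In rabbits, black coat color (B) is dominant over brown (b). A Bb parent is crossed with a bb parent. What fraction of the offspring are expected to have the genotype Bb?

Punnett square for Bb × bb:
Offspring genotypes: 2 Bb, 2 bb
Total offspring: 4
Count with target: 2
Probability: 2/4 = 1/2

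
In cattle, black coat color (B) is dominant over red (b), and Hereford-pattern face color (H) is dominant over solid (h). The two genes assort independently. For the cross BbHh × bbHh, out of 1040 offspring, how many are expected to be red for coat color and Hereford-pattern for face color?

Dihybrid cross BbHh × bbHh — consider each gene separately:
coat color: Bb × bb → 2 Bb, 2 bb → 2 B_ : 2 bb (out of 4)
face color: Hh × Hh → 1 HH, 2 Hh, 1 hh → 3 H_ : 1 hh (out of 4)
Looking for: red (bb) and Hereford-pattern (H_)
P(red) = 2/4, P(Hereford-pattern) = 3/4
P(both) = 2/4 × 3/4 = 6/16 = 3/8
Expected count = 3/8 × 1040 = 390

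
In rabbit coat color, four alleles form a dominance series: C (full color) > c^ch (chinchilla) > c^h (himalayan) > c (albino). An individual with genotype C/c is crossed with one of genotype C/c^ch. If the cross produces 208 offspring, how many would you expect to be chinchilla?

Cross: C/c × C/c^ch
Allele dominance: C > c^ch > c^h > c
Offspring genotypes: 1 C/C, 1 C/c^ch, 1 C/c, 1 c^ch/c
Phenotype counts: 3 full color, 1 chinchilla
chinchilla: 1 out of 4 → fraction 1/4
Expected count = 1/4 × 208 = 52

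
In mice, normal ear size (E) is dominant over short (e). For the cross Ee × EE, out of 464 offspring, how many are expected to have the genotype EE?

Punnett square for Ee × EE:
Offspring genotypes: 2 EE, 2 Ee
Total offspring: 4
Count with target: 2
Probability: 2/4 = 1/2
Expected count = 1/2 × 464 = 232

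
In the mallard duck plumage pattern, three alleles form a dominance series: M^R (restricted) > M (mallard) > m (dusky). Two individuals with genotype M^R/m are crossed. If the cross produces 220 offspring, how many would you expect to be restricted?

Cross: M^R/m × M^R/m
Allele dominance: M^R > M > m
Offspring genotypes: 1 M^R/M^R, 2 M^R/m, 1 m/m
Phenotype counts: 3 restricted, 1 dusky
restricted: 3 out of 4 → fraction 3/4
Expected count = 3/4 × 220 = 165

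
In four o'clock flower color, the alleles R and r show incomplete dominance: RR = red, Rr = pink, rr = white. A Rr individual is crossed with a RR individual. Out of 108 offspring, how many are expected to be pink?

Punnett square for Rr × RR:
Offspring genotypes: 2 RR, 2 Rr
Phenotype counts: 2 red, 2 pink
pink: 2 out of 4 → fraction 1/2
Expected count = 1/2 × 108 = 54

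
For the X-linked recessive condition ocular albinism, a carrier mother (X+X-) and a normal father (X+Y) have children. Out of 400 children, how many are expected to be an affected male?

Cross: X+X- × X+Y
Offspring: 1 X+X+, 1 X+Y, 1 X+X-, 1 X-Y
Probability of an affected male: 1/4
Expected count = 1/4 × 400 = 100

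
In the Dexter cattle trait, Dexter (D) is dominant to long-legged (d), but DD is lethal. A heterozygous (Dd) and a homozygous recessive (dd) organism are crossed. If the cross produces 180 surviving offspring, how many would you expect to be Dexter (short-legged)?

Cross: Dd × dd
Punnett square offspring (before lethality): 2 Dd, 2 dd
No DD offspring are produced in this cross.
Dexter (short-legged): 2 out of 4 → fraction 1/2
Expected count = 1/2 × 180 = 90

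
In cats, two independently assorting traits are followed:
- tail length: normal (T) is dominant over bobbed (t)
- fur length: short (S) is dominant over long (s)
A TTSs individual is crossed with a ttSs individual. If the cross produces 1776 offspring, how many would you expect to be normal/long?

Dihybrid cross TTSs × ttSs — consider each gene separately:
tail length: TT × tt → 4 Tt → 4 T_ (out of 4)
fur length: Ss × Ss → 1 SS, 2 Ss, 1 ss → 3 S_ : 1 ss (out of 4)
Combine (counts out of 4 × 4 = 16): normal/short (T_S_) = 4×3 = 12; normal/long (T_ss) = 4×1 = 4
Phenotype counts (out of 16): 12 normal/short, 4 normal/long
normal/long: 4 out of 16 → fraction 1/4
Expected count = 1/4 × 1776 = 444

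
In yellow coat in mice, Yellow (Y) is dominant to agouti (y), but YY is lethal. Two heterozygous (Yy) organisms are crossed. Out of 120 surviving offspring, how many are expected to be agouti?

Cross: Yy × Yy
Punnett square offspring (before lethality): 1 YY, 2 Yy, 1 yy
The YY genotype is lethal (embryos die); surviving offspring: 2 Yy, 1 yy
agouti: 1 out of 3 → fraction 1/3
Expected count = 1/3 × 120 = 40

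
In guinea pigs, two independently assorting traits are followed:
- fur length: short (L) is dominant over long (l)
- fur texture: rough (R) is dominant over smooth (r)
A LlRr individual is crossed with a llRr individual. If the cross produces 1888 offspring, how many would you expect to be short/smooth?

Dihybrid cross LlRr × llRr — consider each gene separately:
fur length: Ll × ll → 2 Ll, 2 ll → 2 L_ : 2 ll (out of 4)
fur texture: Rr × Rr → 1 RR, 2 Rr, 1 rr → 3 R_ : 1 rr (out of 4)
Combine (counts out of 4 × 4 = 16): short/rough (L_R_) = 2×3 = 6; short/smooth (L_rr) = 2×1 = 2; long/rough (llR_) = 2×3 = 6; long/smooth (llrr) = 2×1 = 2
Phenotype counts (out of 16): 6 short/rough, 2 short/smooth, 6 long/rough, 2 long/smooth
short/smooth: 2 out of 16 → fraction 1/8
Expected count = 1/8 × 1888 = 236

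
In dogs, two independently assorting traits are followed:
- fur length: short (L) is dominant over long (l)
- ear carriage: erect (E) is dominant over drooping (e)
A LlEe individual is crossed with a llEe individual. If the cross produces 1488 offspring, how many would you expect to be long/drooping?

Dihybrid cross LlEe × llEe — consider each gene separately:
fur length: Ll × ll → 2 Ll, 2 ll → 2 L_ : 2 ll (out of 4)
ear carriage: Ee × Ee → 1 EE, 2 Ee, 1 ee → 3 E_ : 1 ee (out of 4)
Combine (counts out of 4 × 4 = 16): short/erect (L_E_) = 2×3 = 6; short/drooping (L_ee) = 2×1 = 2; long/erect (llE_) = 2×3 = 6; long/drooping (llee) = 2×1 = 2
Phenotype counts (out of 16): 6 short/erect, 2 short/drooping, 6 long/erect, 2 long/drooping
long/drooping: 2 out of 16 → fraction 1/8
Expected count = 1/8 × 1488 = 186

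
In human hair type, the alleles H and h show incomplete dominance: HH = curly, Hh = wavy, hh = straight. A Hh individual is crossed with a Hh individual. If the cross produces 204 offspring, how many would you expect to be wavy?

Punnett square for Hh × Hh:
Offspring genotypes: 1 HH, 2 Hh, 1 hh
Phenotype counts: 1 curly, 2 wavy, 1 straight
wavy: 2 out of 4 → fraction 1/2
Expected count = 1/2 × 204 = 102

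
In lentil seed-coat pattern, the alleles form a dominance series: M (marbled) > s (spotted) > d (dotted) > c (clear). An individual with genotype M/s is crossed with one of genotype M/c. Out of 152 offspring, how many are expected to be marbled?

Cross: M/s × M/c
Allele dominance: M > s > d > c
Offspring genotypes: 1 M/M, 1 M/c, 1 M/s, 1 s/c
Phenotype counts: 3 marbled, 1 spotted
marbled: 3 out of 4 → fraction 3/4
Expected count = 3/4 × 152 = 114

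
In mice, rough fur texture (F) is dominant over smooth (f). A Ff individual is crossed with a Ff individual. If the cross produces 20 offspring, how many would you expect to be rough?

Punnett square for Ff × Ff:
Offspring genotypes: 1 FF, 2 Ff, 1 ff
rough: 3, smooth: 1
rough: 3 out of 4 → fraction 3/4
Expected count = 3/4 × 20 = 15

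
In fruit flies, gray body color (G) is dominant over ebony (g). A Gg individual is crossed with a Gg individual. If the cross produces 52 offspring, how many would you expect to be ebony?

Punnett square for Gg × Gg:
Offspring genotypes: 1 GG, 2 Gg, 1 gg
gray: 3, ebony: 1
ebony: 1 out of 4 → fraction 1/4
Expected count = 1/4 × 52 = 13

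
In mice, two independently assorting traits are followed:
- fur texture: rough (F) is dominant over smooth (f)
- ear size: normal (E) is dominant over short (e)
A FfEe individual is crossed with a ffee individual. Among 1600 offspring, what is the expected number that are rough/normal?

Dihybrid cross FfEe × ffee — consider each gene separately:
fur texture: Ff × ff → 2 Ff, 2 ff → 2 F_ : 2 ff (out of 4)
ear size: Ee × ee → 2 Ee, 2 ee → 2 E_ : 2 ee (out of 4)
Combine (counts out of 4 × 4 = 16): rough/normal (F_E_) = 2×2 = 4; rough/short (F_ee) = 2×2 = 4; smooth/normal (ffE_) = 2×2 = 4; smooth/short (ffee) = 2×2 = 4
Phenotype counts (out of 16): 4 rough/normal, 4 rough/short, 4 smooth/normal, 4 smooth/short
rough/normal: 4 out of 16 → fraction 1/4
Expected count = 1/4 × 1600 = 400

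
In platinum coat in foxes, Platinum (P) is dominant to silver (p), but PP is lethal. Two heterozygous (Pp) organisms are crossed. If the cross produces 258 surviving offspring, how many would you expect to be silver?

Cross: Pp × Pp
Punnett square offspring (before lethality): 1 PP, 2 Pp, 1 pp
The PP genotype is lethal (embryos die); surviving offspring: 2 Pp, 1 pp
silver: 1 out of 3 → fraction 1/3
Expected count = 1/3 × 258 = 86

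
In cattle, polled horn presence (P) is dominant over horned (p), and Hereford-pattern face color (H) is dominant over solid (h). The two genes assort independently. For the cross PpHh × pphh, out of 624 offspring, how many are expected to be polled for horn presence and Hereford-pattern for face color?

Dihybrid cross PpHh × pphh — consider each gene separately:
horn presence: Pp × pp → 2 Pp, 2 pp → 2 P_ : 2 pp (out of 4)
face color: Hh × hh → 2 Hh, 2 hh → 2 H_ : 2 hh (out of 4)
Looking for: polled (P_) and Hereford-pattern (H_)
P(polled) = 2/4, P(Hereford-pattern) = 2/4
P(both) = 2/4 × 2/4 = 4/16 = 1/4
Expected count = 1/4 × 624 = 156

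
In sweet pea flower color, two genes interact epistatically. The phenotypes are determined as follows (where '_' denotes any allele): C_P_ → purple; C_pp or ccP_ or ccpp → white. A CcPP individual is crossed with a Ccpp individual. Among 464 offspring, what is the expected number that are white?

Cross: CcPP × Ccpp — consider each gene separately:
C gene: Cc × Cc → 1 CC, 2 Cc, 1 cc → 3 C_ : 1 cc (out of 4)
P gene: PP × pp → 4 Pp → 4 P_ (out of 4)
Genotype classes (out of 4 × 4 = 16): C_P_ = 3×4 = 12; ccP_ = 1×4 = 4
Apply the phenotype rules: C_P_ (12) → purple; ccP_ (4) → white
Phenotype counts (out of 16): 12 purple, 4 white
white: 4 out of 16 → fraction 1/4
Expected count = 1/4 × 464 = 116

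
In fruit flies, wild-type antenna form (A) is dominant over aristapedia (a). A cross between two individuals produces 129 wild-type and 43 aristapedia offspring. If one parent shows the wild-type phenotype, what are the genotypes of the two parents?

Observed offspring: 129 wild-type, 43 aristapedia
The observed ratio simplifies to 3:1. Aristapedia (aa) offspring appear, so each parent must contribute one a allele. The parent stated to show wild-type carries A, so it is Aa. The other parent is then either Aa or aa: Aa × aa would give a 1:1 split, whereas Aa × Aa gives 3:1 — matching the data. So both parents are heterozygous (Aa × Aa).
Parent genotypes: Aa × Aa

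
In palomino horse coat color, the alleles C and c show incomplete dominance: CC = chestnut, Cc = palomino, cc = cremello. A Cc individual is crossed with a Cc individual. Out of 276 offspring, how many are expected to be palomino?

Punnett square for Cc × Cc:
Offspring genotypes: 1 CC, 2 Cc, 1 cc
Phenotype counts: 1 chestnut, 2 palomino, 1 cremello
palomino: 2 out of 4 → fraction 1/2
Expected count = 1/2 × 276 = 138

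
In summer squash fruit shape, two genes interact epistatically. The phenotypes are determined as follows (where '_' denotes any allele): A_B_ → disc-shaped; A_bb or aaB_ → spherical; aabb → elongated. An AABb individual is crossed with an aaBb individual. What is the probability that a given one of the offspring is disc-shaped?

Cross: AABb × aaBb — consider each gene separately:
A gene: AA × aa → 4 Aa → 4 A_ (out of 4)
B gene: Bb × Bb → 1 BB, 2 Bb, 1 bb → 3 B_ : 1 bb (out of 4)
Genotype classes (out of 4 × 4 = 16): A_B_ = 4×3 = 12; A_bb = 4×1 = 4
Apply the phenotype rules: A_B_ (12) → disc-shaped; A_bb (4) → spherical
Phenotype counts (out of 16): 12 disc-shaped, 4 spherical
disc-shaped: 12 out of 16
Probability: 12/16 = 3/4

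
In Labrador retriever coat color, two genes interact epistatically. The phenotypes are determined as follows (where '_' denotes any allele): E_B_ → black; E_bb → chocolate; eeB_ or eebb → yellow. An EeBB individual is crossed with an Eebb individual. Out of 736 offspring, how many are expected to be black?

Cross: EeBB × Eebb — consider each gene separately:
E gene: Ee × Ee → 1 EE, 2 Ee, 1 ee → 3 E_ : 1 ee (out of 4)
B gene: BB × bb → 4 Bb → 4 B_ (out of 4)
Genotype classes (out of 4 × 4 = 16): E_B_ = 3×4 = 12; eeB_ = 1×4 = 4
Apply the phenotype rules: E_B_ (12) → black; eeB_ (4) → yellow
Phenotype counts (out of 16): 12 black, 4 yellow
black: 12 out of 16 → fraction 3/4
Expected count = 3/4 × 736 = 552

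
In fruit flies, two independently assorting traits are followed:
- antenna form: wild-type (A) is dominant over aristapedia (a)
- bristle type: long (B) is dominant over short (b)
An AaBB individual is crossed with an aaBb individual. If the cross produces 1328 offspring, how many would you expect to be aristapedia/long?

Dihybrid cross AaBB × aaBb — consider each gene separately:
antenna form: Aa × aa → 2 Aa, 2 aa → 2 A_ : 2 aa (out of 4)
bristle type: BB × Bb → 2 BB, 2 Bb → 4 B_ (out of 4)
Combine (counts out of 4 × 4 = 16): wild-type/long (A_B_) = 2×4 = 8; aristapedia/long (aaB_) = 2×4 = 8
Phenotype counts (out of 16): 8 wild-type/long, 8 aristapedia/long
aristapedia/long: 8 out of 16 → fraction 1/2
Expected count = 1/2 × 1328 = 664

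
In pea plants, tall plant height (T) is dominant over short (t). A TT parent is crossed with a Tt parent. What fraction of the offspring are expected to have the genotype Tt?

Punnett square for TT × Tt:
Offspring genotypes: 2 TT, 2 Tt
Total offspring: 4
Count with target: 2
Probability: 2/4 = 1/2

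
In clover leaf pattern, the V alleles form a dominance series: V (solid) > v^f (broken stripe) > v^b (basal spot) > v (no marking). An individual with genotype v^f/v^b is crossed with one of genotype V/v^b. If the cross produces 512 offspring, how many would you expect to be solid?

Cross: v^f/v^b × V/v^b
Allele dominance: V > v^f > v^b > v
Offspring genotypes: 1 V/v^f, 1 v^f/v^b, 1 V/v^b, 1 v^b/v^b
Phenotype counts: 2 solid, 1 broken stripe, 1 basal spot
solid: 2 out of 4 → fraction 1/2
Expected count = 1/2 × 512 = 256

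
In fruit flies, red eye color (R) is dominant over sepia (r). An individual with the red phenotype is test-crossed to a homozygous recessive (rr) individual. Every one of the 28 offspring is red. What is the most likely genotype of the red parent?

Test cross: ? × rr
All offspring are red.
If the unknown parent were heterozygous (Rr), about half of 28 offspring would be sepia; none are. The unknown parent is most likely homozygous dominant (RR).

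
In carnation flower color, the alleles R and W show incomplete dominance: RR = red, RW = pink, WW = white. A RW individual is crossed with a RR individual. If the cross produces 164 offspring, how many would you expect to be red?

Punnett square for RW × RR:
Offspring genotypes: 2 RR, 2 RW
Phenotype counts: 2 red, 2 pink
red: 2 out of 4 → fraction 1/2
Expected count = 1/2 × 164 = 82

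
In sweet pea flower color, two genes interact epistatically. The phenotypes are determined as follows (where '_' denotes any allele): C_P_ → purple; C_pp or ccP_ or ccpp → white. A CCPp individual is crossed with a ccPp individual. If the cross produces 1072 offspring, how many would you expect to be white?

Cross: CCPp × ccPp — consider each gene separately:
C gene: CC × cc → 4 Cc → 4 C_ (out of 4)
P gene: Pp × Pp → 1 PP, 2 Pp, 1 pp → 3 P_ : 1 pp (out of 4)
Genotype classes (out of 4 × 4 = 16): C_P_ = 4×3 = 12; C_pp = 4×1 = 4
Apply the phenotype rules: C_P_ (12) → purple; C_pp (4) → white
Phenotype counts (out of 16): 12 purple, 4 white
white: 4 out of 16 → fraction 1/4
Expected count = 1/4 × 1072 = 268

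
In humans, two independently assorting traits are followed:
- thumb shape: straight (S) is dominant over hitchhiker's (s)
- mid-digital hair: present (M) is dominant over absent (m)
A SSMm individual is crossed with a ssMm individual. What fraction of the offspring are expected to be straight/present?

Dihybrid cross SSMm × ssMm — consider each gene separately:
thumb shape: SS × ss → 4 Ss → 4 S_ (out of 4)
mid-digital hair: Mm × Mm → 1 MM, 2 Mm, 1 mm → 3 M_ : 1 mm (out of 4)
Combine (counts out of 4 × 4 = 16): straight/present (S_M_) = 4×3 = 12; straight/absent (S_mm) = 4×1 = 4
Phenotype counts (out of 16): 12 straight/present, 4 straight/absent
straight/present: 12 out of 16
Probability: 12/16 = 3/4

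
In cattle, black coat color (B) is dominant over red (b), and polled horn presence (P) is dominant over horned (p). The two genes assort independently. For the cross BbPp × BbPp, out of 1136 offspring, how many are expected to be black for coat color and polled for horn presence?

Dihybrid cross BbPp × BbPp — consider each gene separately:
coat color: Bb × Bb → 1 BB, 2 Bb, 1 bb → 3 B_ : 1 bb (out of 4)
horn presence: Pp × Pp → 1 PP, 2 Pp, 1 pp → 3 P_ : 1 pp (out of 4)
Looking for: black (B_) and polled (P_)
P(black) = 3/4, P(polled) = 3/4
P(both) = 3/4 × 3/4 = 9/16
Expected count = 9/16 × 1136 = 639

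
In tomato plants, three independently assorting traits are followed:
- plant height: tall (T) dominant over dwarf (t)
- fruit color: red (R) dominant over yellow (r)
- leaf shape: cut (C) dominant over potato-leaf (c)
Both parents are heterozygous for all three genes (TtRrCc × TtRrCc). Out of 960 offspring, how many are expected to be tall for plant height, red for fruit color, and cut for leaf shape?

Trihybrid cross: TtRrCc × TtRrCc
Each trait segregates independently with a 3:1 phenotypic ratio, so each gene contributes 3/4 (dominant) or 1/4 (recessive).
Target: tall (plant height), red (fruit color), cut (leaf shape)
Probability = product of independent per-trait probabilities
= 3/4 × 3/4 × 3/4 = 27/64
Expected count = 27/64 × 960 = 405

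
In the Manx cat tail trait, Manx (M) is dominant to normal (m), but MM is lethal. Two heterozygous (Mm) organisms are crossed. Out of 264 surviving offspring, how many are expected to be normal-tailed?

Cross: Mm × Mm
Punnett square offspring (before lethality): 1 MM, 2 Mm, 1 mm
The MM genotype is lethal (embryos die); surviving offspring: 2 Mm, 1 mm
normal-tailed: 1 out of 3 → fraction 1/3
Expected count = 1/3 × 264 = 88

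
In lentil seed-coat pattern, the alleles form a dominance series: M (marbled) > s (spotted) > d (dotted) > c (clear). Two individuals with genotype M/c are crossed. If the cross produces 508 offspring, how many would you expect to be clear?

Cross: M/c × M/c
Allele dominance: M > s > d > c
Offspring genotypes: 1 M/M, 2 M/c, 1 c/c
Phenotype counts: 3 marbled, 1 clear
clear: 1 out of 4 → fraction 1/4
Expected count = 1/4 × 508 = 127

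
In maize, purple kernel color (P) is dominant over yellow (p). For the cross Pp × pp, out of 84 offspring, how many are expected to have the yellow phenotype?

Punnett square for Pp × pp:
Offspring genotypes: 2 Pp, 2 pp
Total offspring: 4
Count with target: 2
Probability: 2/4 = 1/2
Expected count = 1/2 × 84 = 42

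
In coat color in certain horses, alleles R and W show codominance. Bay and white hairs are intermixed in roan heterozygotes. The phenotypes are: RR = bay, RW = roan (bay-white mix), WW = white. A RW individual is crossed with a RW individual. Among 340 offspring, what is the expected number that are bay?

Punnett square for RW × RW:
Offspring genotypes: 1 RR, 2 RW, 1 WW
Phenotype counts: 1 bay, 2 roan (bay-white mix), 1 white
bay: 1 out of 4 → fraction 1/4
Expected count = 1/4 × 340 = 85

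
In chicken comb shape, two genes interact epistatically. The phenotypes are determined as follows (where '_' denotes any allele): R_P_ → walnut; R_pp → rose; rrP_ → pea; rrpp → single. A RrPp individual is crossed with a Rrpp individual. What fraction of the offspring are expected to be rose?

Cross: RrPp × Rrpp — consider each gene separately:
R gene: Rr × Rr → 1 RR, 2 Rr, 1 rr → 3 R_ : 1 rr (out of 4)
P gene: Pp × pp → 2 Pp, 2 pp → 2 P_ : 2 pp (out of 4)
Genotype classes (out of 4 × 4 = 16): R_P_ = 3×2 = 6; R_pp = 3×2 = 6; rrP_ = 1×2 = 2; rrpp = 1×2 = 2
Apply the phenotype rules: R_P_ (6) → walnut; R_pp (6) → rose; rrP_ (2) → pea; rrpp (2) → single
Phenotype counts (out of 16): 6 walnut, 6 rose, 2 pea, 2 single
rose: 6 out of 16
Probability: 6/16 = 3/8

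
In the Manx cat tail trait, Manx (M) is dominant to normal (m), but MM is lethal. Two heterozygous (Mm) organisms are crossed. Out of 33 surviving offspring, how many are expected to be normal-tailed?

Cross: Mm × Mm
Punnett square offspring (before lethality): 1 MM, 2 Mm, 1 mm
The MM genotype is lethal (embryos die); surviving offspring: 2 Mm, 1 mm
normal-tailed: 1 out of 3 → fraction 1/3
Expected count = 1/3 × 33 = 11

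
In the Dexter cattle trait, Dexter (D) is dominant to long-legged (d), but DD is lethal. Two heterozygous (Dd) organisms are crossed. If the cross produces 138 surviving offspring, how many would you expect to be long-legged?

Cross: Dd × Dd
Punnett square offspring (before lethality): 1 DD, 2 Dd, 1 dd
The DD genotype is lethal (embryos die); surviving offspring: 2 Dd, 1 dd
long-legged: 1 out of 3 → fraction 1/3
Expected count = 1/3 × 138 = 46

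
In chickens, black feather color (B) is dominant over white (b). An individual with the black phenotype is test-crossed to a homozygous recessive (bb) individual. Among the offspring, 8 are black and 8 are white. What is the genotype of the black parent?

Test cross: ? × bb
Offspring: 8 black, 8 white — approximately 1:1.
A 1:1 ratio in a test cross indicates the unknown parent is heterozygous (Bb).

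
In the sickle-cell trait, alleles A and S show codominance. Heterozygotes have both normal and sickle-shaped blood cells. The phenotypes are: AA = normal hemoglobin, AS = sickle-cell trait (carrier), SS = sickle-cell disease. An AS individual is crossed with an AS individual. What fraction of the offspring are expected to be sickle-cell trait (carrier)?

Punnett square for AS × AS:
Offspring genotypes: 1 AA, 2 AS, 1 SS
Phenotype counts: 1 normal hemoglobin, 2 sickle-cell trait (carrier), 1 sickle-cell disease
sickle-cell trait (carrier): 2 out of 4
Probability: 2/4 = 1/2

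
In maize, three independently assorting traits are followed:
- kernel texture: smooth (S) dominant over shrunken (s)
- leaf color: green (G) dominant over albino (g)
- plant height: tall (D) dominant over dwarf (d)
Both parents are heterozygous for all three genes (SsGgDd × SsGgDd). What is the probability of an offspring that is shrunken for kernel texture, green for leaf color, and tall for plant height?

Trihybrid cross: SsGgDd × SsGgDd
Each trait segregates independently with a 3:1 phenotypic ratio, so each gene contributes 3/4 (dominant) or 1/4 (recessive).
Target: shrunken (kernel texture), green (leaf color), tall (plant height)
Probability = product of independent per-trait probabilities
= 1/4 × 3/4 × 3/4 = 9/64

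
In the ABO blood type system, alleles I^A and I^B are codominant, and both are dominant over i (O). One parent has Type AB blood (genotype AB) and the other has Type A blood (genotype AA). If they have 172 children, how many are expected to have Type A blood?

Cross: AB × AA
Possible offspring genotypes: 2 AA, 2 AB
Blood type counts: 2 Type A, 2 Type AB
Probability of Type A: 2/4 = 1/2
Expected count = 1/2 × 172 = 86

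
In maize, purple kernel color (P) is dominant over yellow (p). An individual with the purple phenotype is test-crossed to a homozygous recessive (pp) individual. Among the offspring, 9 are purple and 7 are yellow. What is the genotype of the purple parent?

Test cross: ? × pp
Offspring: 9 purple, 7 yellow — approximately 1:1.
A 1:1 ratio in a test cross indicates the unknown parent is heterozygous (Pp).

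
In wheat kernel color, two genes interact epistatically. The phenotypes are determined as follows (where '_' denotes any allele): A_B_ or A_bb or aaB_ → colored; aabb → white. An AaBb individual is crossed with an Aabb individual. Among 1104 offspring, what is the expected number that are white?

Cross: AaBb × Aabb — consider each gene separately:
A gene: Aa × Aa → 1 AA, 2 Aa, 1 aa → 3 A_ : 1 aa (out of 4)
B gene: Bb × bb → 2 Bb, 2 bb → 2 B_ : 2 bb (out of 4)
Genotype classes (out of 4 × 4 = 16): A_B_ = 3×2 = 6; A_bb = 3×2 = 6; aaB_ = 1×2 = 2; aabb = 1×2 = 2
Apply the phenotype rules: A_B_ (6) + A_bb (6) + aaB_ (2) → colored; aabb (2) → white
Phenotype counts (out of 16): 14 colored, 2 white
white: 2 out of 16 → fraction 1/8
Expected count = 1/8 × 1104 = 138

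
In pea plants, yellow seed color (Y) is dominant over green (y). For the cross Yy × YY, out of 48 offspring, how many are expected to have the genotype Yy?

Punnett square for Yy × YY:
Offspring genotypes: 2 YY, 2 Yy
Total offspring: 4
Count with target: 2
Probability: 2/4 = 1/2
Expected count = 1/2 × 48 = 24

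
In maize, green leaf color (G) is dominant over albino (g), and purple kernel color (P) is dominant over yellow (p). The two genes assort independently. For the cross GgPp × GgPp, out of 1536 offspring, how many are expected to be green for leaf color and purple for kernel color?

Dihybrid cross GgPp × GgPp — consider each gene separately:
leaf color: Gg × Gg → 1 GG, 2 Gg, 1 gg → 3 G_ : 1 gg (out of 4)
kernel color: Pp × Pp → 1 PP, 2 Pp, 1 pp → 3 P_ : 1 pp (out of 4)
Looking for: green (G_) and purple (P_)
P(green) = 3/4, P(purple) = 3/4
P(both) = 3/4 × 3/4 = 9/16
Expected count = 9/16 × 1536 = 864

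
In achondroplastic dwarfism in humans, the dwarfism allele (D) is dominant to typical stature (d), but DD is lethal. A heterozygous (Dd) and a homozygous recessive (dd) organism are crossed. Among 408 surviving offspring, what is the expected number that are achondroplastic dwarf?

Cross: Dd × dd
Punnett square offspring (before lethality): 2 Dd, 2 dd
No DD offspring are produced in this cross.
achondroplastic dwarf: 2 out of 4 → fraction 1/2
Expected count = 1/2 × 408 = 204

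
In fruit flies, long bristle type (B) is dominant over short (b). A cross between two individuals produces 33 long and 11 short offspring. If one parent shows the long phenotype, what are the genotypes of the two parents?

Observed offspring: 33 long, 11 short
The observed ratio simplifies to 3:1. Short (bb) offspring appear, so each parent must contribute one b allele. The parent stated to show long carries B, so it is Bb. The other parent is then either Bb or bb: Bb × bb would give a 1:1 split, whereas Bb × Bb gives 3:1 — matching the data. So both parents are heterozygous (Bb × Bb).
Parent genotypes: Bb × Bb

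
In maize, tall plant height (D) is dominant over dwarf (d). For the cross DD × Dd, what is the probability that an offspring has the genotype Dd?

Punnett square for DD × Dd:
Offspring genotypes: 2 DD, 2 Dd
Total offspring: 4
Count with target: 2
Probability: 2/4 = 1/2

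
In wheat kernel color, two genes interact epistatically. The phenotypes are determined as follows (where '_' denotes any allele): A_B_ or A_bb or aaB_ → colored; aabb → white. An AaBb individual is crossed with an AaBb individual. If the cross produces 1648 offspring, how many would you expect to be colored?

Cross: AaBb × AaBb — consider each gene separately:
A gene: Aa × Aa → 1 AA, 2 Aa, 1 aa → 3 A_ : 1 aa (out of 4)
B gene: Bb × Bb → 1 BB, 2 Bb, 1 bb → 3 B_ : 1 bb (out of 4)
Genotype classes (out of 4 × 4 = 16): A_B_ = 3×3 = 9; A_bb = 3×1 = 3; aaB_ = 1×3 = 3; aabb = 1×1 = 1
Apply the phenotype rules: A_B_ (9) + A_bb (3) + aaB_ (3) → colored; aabb (1) → white
Phenotype counts (out of 16): 15 colored, 1 white
colored: 15 out of 16 → fraction 15/16
Expected count = 15/16 × 1648 = 1545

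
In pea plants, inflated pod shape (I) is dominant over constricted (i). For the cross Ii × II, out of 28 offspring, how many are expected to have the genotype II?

Punnett square for Ii × II:
Offspring genotypes: 2 II, 2 Ii
Total offspring: 4
Count with target: 2
Probability: 2/4 = 1/2
Expected count = 1/2 × 28 = 14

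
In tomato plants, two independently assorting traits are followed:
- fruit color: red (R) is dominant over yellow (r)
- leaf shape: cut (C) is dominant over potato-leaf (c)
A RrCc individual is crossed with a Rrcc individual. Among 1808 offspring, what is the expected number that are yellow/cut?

Dihybrid cross RrCc × Rrcc — consider each gene separately:
fruit color: Rr × Rr → 1 RR, 2 Rr, 1 rr → 3 R_ : 1 rr (out of 4)
leaf shape: Cc × cc → 2 Cc, 2 cc → 2 C_ : 2 cc (out of 4)
Combine (counts out of 4 × 4 = 16): red/cut (R_C_) = 3×2 = 6; red/potato-leaf (R_cc) = 3×2 = 6; yellow/cut (rrC_) = 1×2 = 2; yellow/potato-leaf (rrcc) = 1×2 = 2
Phenotype counts (out of 16): 6 red/cut, 6 red/potato-leaf, 2 yellow/cut, 2 yellow/potato-leaf
yellow/cut: 2 out of 16 → fraction 1/8
Expected count = 1/8 × 1808 = 226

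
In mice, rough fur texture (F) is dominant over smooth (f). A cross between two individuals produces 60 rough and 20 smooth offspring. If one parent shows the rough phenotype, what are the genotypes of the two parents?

Observed offspring: 60 rough, 20 smooth
The observed ratio simplifies to 3:1. Smooth (ff) offspring appear, so each parent must contribute one f allele. The parent stated to show rough carries F, so it is Ff. The other parent is then either Ff or ff: Ff × ff would give a 1:1 split, whereas Ff × Ff gives 3:1 — matching the data. So both parents are heterozygous (Ff × Ff).
Parent genotypes: Ff × Ff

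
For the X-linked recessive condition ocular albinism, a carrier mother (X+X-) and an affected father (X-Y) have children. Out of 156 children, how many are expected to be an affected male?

Cross: X+X- × X-Y
Offspring: 1 X+X-, 1 X+Y, 1 X-X-, 1 X-Y
Probability of an affected male: 1/4
Expected count = 1/4 × 156 = 39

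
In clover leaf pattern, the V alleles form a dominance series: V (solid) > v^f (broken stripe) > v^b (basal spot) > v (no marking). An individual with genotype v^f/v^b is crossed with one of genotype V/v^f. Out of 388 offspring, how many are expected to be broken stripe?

Cross: v^f/v^b × V/v^f
Allele dominance: V > v^f > v^b > v
Offspring genotypes: 1 V/v^f, 1 v^f/v^f, 1 V/v^b, 1 v^f/v^b
Phenotype counts: 2 solid, 2 broken stripe
broken stripe: 2 out of 4 → fraction 1/2
Expected count = 1/2 × 388 = 194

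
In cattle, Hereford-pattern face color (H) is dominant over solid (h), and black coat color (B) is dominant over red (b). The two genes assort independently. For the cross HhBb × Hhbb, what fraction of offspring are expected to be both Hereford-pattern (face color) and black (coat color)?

Dihybrid cross HhBb × Hhbb — consider each gene separately:
face color: Hh × Hh → 1 HH, 2 Hh, 1 hh → 3 H_ : 1 hh (out of 4)
coat color: Bb × bb → 2 Bb, 2 bb → 2 B_ : 2 bb (out of 4)
Looking for: Hereford-pattern (H_) and black (B_)
P(Hereford-pattern) = 3/4, P(black) = 2/4
P(both) = 3/4 × 2/4 = 6/16 = 3/8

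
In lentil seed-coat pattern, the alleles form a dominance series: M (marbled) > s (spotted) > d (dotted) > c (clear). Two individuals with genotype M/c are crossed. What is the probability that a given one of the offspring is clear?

Cross: M/c × M/c
Allele dominance: M > s > d > c
Offspring genotypes: 1 M/M, 2 M/c, 1 c/c
Phenotype counts: 3 marbled, 1 clear
clear: 1 out of 4
Probability: 1/4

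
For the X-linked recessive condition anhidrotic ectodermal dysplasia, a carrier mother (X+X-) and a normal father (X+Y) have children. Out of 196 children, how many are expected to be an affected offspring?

Cross: X+X- × X+Y
Offspring: 1 X+X+, 1 X+Y, 1 X+X-, 1 X-Y
Probability of an affected offspring: 1/4
Expected count = 1/4 × 196 = 49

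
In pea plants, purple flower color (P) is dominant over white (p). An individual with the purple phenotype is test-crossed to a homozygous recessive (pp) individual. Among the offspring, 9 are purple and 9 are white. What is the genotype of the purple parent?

Test cross: ? × pp
Offspring: 9 purple, 9 white — approximately 1:1.
A 1:1 ratio in a test cross indicates the unknown parent is heterozygous (Pp).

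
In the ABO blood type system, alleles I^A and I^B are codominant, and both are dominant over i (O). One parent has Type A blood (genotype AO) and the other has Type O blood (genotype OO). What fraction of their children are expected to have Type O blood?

Cross: AO × OO
Possible offspring genotypes: 2 AO, 2 OO
Blood type counts: 2 Type A, 2 Type O
Probability of Type O: 2/4 = 1/2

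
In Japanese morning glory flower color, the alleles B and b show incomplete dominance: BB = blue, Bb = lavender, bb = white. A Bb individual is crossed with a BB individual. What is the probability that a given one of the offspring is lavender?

Punnett square for Bb × BB:
Offspring genotypes: 2 BB, 2 Bb
Phenotype counts: 2 blue, 2 lavender
lavender: 2 out of 4
Probability: 2/4 = 1/2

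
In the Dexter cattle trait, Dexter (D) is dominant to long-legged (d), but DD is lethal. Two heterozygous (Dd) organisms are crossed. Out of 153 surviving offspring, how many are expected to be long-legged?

Cross: Dd × Dd
Punnett square offspring (before lethality): 1 DD, 2 Dd, 1 dd
The DD genotype is lethal (embryos die); surviving offspring: 2 Dd, 1 dd
long-legged: 1 out of 3 → fraction 1/3
Expected count = 1/3 × 153 = 51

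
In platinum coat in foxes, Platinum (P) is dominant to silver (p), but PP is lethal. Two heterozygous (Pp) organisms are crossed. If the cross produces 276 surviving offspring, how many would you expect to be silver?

Cross: Pp × Pp
Punnett square offspring (before lethality): 1 PP, 2 Pp, 1 pp
The PP genotype is lethal (embryos die); surviving offspring: 2 Pp, 1 pp
silver: 1 out of 3 → fraction 1/3
Expected count = 1/3 × 276 = 92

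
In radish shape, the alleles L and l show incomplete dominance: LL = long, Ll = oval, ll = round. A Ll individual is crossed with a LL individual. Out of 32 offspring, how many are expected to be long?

Punnett square for Ll × LL:
Offspring genotypes: 2 LL, 2 Ll
Phenotype counts: 2 long, 2 oval
long: 2 out of 4 → fraction 1/2
Expected count = 1/2 × 32 = 16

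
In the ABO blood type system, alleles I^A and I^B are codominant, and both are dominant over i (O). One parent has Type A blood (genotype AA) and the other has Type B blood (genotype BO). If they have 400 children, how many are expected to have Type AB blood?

Cross: AA × BO
Possible offspring genotypes: 2 AB, 2 AO
Blood type counts: 2 Type AB, 2 Type A
Probability of Type AB: 2/4 = 1/2
Expected count = 1/2 × 400 = 200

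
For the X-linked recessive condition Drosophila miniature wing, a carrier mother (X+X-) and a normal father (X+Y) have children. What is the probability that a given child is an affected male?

Cross: X+X- × X+Y
Offspring: 1 X+X+, 1 X+Y, 1 X+X-, 1 X-Y
Probability of an affected male: 1/4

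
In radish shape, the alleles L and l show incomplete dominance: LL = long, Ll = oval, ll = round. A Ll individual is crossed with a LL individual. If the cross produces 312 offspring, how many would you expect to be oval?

Punnett square for Ll × LL:
Offspring genotypes: 2 LL, 2 Ll
Phenotype counts: 2 long, 2 oval
oval: 2 out of 4 → fraction 1/2
Expected count = 1/2 × 312 = 156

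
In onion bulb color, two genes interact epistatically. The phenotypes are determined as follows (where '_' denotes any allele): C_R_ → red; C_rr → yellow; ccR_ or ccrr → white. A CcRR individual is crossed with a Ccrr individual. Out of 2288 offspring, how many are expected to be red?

Cross: CcRR × Ccrr — consider each gene separately:
C gene: Cc × Cc → 1 CC, 2 Cc, 1 cc → 3 C_ : 1 cc (out of 4)
R gene: RR × rr → 4 Rr → 4 R_ (out of 4)
Genotype classes (out of 4 × 4 = 16): C_R_ = 3×4 = 12; ccR_ = 1×4 = 4
Apply the phenotype rules: C_R_ (12) → red; ccR_ (4) → white
Phenotype counts (out of 16): 12 red, 4 white
red: 12 out of 16 → fraction 3/4
Expected count = 3/4 × 2288 = 1716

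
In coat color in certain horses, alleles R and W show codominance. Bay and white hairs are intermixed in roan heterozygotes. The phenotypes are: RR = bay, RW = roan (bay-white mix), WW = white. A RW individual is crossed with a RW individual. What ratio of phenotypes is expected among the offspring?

Punnett square for RW × RW:
Offspring genotypes: 1 RR, 2 RW, 1 WW
Phenotype counts: 1 bay, 2 roan (bay-white mix), 1 white
Ratio: 1 bay : 2 roan (bay-white mix) : 1 white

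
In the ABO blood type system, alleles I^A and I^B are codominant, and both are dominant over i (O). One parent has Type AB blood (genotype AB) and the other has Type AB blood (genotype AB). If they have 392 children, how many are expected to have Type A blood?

Cross: AB × AB
Possible offspring genotypes: 1 AA, 2 AB, 1 BB
Blood type counts: 1 Type A, 2 Type AB, 1 Type B
Probability of Type A: 1/4
Expected count = 1/4 × 392 = 98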